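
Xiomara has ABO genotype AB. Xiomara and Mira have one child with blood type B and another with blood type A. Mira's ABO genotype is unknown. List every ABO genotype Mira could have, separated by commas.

For each candidate genotype of Mira, check whether crossing it with AB can produce every observed child phenotype.
  AA → possible child types {A, AB} ✗
  AB → possible child types {A, B, AB} ✓
  AO → possible child types {A, B, AB} ✓
  BB → possible child types {B, AB} ✗
  BO → possible child types {A, B, AB} ✓
  OO → possible child types {A, B} ✓

AB, AO, BO, OO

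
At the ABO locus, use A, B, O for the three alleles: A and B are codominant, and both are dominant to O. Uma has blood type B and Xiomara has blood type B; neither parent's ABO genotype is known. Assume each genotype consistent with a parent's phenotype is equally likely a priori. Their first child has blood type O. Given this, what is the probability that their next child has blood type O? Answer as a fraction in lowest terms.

1/4

Possible genotypes: Uma ∈ {BB, BO}; Xiomara ∈ {BB, BO}.
Weight each parental genotype pair by prior × P(type-O child):
  BO × BO: posterior weight 1; P(next child type O) = 1/4.
Weighted sum = 1/4.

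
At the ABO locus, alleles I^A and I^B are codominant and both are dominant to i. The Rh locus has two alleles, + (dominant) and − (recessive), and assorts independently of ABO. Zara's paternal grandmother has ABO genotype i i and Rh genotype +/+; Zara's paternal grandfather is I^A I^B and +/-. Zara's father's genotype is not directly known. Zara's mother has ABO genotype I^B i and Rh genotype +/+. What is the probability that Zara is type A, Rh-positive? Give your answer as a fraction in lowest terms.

1/8

Zara's father's ABO genotype from i i × I^A I^B: 1/2 I^A i, 1/2 I^B i.
Crossing each possibility with the mother I^B i and summing P(type A): 1/2·1/4 + 1/2·0 = 1/8.
Similarly for Rh via the father's Rh distribution: P(Rh+) = 1.
Independent loci: 1/8 × 1 = 1/8.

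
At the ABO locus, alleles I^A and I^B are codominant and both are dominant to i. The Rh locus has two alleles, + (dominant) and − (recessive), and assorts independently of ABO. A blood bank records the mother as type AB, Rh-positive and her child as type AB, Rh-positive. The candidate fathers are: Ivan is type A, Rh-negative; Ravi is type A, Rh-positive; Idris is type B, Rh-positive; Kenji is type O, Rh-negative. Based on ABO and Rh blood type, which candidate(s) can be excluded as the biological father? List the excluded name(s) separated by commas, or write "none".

A candidate is excluded only if no genotype consistent with his phenotype could produce a type AB, Rh-positive child with a type AB, Rh-positive mother.
Kenji (type O, Rh-): no genotype consistent with that phenotype can produce a type-AB Rh+ child with a type-AB mother.

Kenji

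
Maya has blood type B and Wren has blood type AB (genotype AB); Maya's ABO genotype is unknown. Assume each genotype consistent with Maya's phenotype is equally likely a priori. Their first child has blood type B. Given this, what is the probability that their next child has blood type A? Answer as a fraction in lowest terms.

Possible genotypes: Maya ∈ {BB, BO}; Wren ∈ {AB}.
Weight each parental genotype pair by prior × P(type-B child):
  BB × AB: posterior weight 1/2; P(next child type A) = 0.
  BO × AB: posterior weight 1/2; P(next child type A) = 1/4.
Weighted sum = 1/8.

1/8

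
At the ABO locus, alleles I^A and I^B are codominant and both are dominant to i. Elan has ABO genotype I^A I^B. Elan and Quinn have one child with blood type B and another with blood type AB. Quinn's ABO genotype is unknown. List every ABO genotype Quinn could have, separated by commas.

I^A I^B, I^A i, I^B I^B, I^B i

For each candidate genotype of Quinn, check whether crossing it with I^A I^B can produce every observed child phenotype.
  I^A I^A → possible child types {A, AB} ✗
  I^A I^B → possible child types {A, B, AB} ✓
  I^A i → possible child types {A, B, AB} ✓
  I^B I^B → possible child types {B, AB} ✓
  I^B i → possible child types {A, B, AB} ✓
  i i → possible child types {A, B} ✗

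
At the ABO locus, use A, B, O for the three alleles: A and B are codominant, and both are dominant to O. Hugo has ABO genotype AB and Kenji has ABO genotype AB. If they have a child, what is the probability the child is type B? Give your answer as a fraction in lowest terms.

1/4

ABO cross AB × AB → offspring phenotypes: 1/4 A, 1/4 B, 1/2 AB.
So P(type B) = 1/4.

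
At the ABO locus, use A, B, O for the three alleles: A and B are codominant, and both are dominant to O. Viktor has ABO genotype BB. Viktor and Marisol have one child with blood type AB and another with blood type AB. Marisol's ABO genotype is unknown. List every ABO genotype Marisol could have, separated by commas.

For each candidate genotype of Marisol, check whether crossing it with BB can produce every observed child phenotype.
  AA → possible child types {AB} ✓
  AB → possible child types {B, AB} ✓
  AO → possible child types {B, AB} ✓
  BB → possible child types {B} ✗
  BO → possible child types {B} ✗
  OO → possible child types {B} ✗

AA, AB, AO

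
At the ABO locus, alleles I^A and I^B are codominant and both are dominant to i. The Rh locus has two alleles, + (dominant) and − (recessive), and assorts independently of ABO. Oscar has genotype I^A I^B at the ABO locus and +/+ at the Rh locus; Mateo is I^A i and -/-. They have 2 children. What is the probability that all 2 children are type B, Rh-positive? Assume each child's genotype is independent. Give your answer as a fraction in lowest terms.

1/16

ABO cross I^A I^B × I^A i → 1/2 A, 1/4 B, 1/4 AB.
Rh cross +/+ × -/- → 1 Rh+; so P(type B, Rh-positive) = 1/4 × 1 = 1/4 per child.
All 2 independent: (1/4)^2 = 1/16.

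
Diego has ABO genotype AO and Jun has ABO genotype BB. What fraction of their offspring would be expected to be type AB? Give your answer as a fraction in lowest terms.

ABO cross AO × BB → offspring phenotypes: 1/2 B, 1/2 AB.
So P(type AB) = 1/2.

1/2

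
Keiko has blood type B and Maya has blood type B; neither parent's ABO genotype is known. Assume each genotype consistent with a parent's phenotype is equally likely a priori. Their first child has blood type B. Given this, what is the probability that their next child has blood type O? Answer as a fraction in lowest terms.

1/20

Possible genotypes: Keiko ∈ {I^B I^B, I^B i}; Maya ∈ {I^B I^B, I^B i}.
Weight each parental genotype pair by prior × P(type-B child):
  I^B I^B × I^B I^B: posterior weight 4/15; P(next child type O) = 0.
  I^B I^B × I^B i: posterior weight 4/15; P(next child type O) = 0.
  I^B i × I^B I^B: posterior weight 4/15; P(next child type O) = 0.
  I^B i × I^B i: posterior weight 1/5; P(next child type O) = 1/4.
Weighted sum = 1/20.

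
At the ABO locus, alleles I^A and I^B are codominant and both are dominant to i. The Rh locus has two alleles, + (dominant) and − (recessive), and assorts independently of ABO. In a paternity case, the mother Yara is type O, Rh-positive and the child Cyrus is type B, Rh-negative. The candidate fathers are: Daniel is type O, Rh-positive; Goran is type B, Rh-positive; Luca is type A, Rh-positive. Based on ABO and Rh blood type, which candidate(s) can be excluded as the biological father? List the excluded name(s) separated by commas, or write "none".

A candidate is excluded only if no genotype consistent with his phenotype could produce a type B, Rh-negative child with a type O, Rh-positive mother.
Daniel (type O, Rh+): no genotype consistent with that phenotype can produce a type-B Rh- child with a type-O mother.
Luca (type A, Rh+): no genotype consistent with that phenotype can produce a type-B Rh- child with a type-O mother.

Daniel, Luca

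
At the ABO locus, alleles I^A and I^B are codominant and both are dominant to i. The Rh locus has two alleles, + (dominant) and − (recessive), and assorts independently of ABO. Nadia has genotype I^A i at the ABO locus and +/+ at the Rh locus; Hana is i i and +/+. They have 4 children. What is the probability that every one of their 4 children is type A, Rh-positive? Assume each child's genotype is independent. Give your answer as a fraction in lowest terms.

1/16

ABO cross I^A i × i i → 1/2 O, 1/2 A.
Rh cross +/+ × +/+ → 1 Rh+; so P(type A, Rh-positive) = 1/2 × 1 = 1/2 per child.
All 4 independent: (1/2)^4 = 1/16.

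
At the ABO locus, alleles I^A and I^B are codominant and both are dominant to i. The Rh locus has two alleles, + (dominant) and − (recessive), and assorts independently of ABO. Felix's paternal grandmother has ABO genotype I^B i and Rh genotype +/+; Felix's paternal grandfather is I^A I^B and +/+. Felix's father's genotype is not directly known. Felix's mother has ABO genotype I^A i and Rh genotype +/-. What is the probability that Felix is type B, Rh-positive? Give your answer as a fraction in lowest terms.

Felix's father's ABO genotype from I^B i × I^A I^B: 1/4 I^A I^B, 1/4 I^A i, 1/4 I^B I^B, 1/4 I^B i.
Crossing each possibility with the mother I^A i and summing P(type B): 1/4·1/4 + 1/4·0 + 1/4·1/2 + 1/4·1/4 = 1/4.
Similarly for Rh via the father's Rh distribution: P(Rh+) = 1.
Independent loci: 1/4 × 1 = 1/4.

1/4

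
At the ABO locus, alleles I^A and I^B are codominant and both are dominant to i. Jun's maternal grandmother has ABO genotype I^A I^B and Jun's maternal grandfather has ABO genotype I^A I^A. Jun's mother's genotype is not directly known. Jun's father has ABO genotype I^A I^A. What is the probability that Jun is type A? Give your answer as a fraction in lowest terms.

3/4

Jun's mother's ABO genotype from I^A I^B × I^A I^A: 1/2 I^A I^A, 1/2 I^A I^B.
Crossing each possibility with the father I^A I^A and summing P(type A): 1/2·1 + 1/2·1/2 = 3/4.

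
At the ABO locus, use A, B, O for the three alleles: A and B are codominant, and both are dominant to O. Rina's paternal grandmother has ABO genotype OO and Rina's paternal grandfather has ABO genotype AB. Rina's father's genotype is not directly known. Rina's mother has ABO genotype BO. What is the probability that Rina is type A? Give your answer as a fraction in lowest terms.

1/8

Rina's father's ABO genotype from OO × AB: 1/2 AO, 1/2 BO.
Crossing each possibility with the mother BO and summing P(type A): 1/2·1/4 + 1/2·0 = 1/8.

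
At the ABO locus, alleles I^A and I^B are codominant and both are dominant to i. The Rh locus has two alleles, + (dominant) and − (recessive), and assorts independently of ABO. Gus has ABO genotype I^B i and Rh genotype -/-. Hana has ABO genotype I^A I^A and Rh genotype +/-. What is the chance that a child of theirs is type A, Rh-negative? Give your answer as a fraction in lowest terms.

ABO cross I^B i × I^A I^A → offspring phenotypes: 1/2 A, 1/2 AB.
Rh cross -/- × +/- → 1/2 Rh+, 1/2 Rh-.
Independent loci: P(type A, Rh-negative) = 1/2 × 1/2 = 1/4.

1/4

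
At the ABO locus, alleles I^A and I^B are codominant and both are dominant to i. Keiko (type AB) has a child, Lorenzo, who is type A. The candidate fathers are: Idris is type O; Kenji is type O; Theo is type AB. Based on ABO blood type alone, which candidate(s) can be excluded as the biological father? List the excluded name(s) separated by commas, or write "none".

A candidate is excluded only if no genotype consistent with his phenotype could produce a type A child with a type AB mother.
Every candidate has at least one consistent genotype combination, so none can be excluded.

none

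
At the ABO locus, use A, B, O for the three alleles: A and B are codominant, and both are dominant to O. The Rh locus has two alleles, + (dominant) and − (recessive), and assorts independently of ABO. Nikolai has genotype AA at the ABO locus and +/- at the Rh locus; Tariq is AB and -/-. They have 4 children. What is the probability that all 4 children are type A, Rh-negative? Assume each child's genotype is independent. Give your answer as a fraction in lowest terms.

ABO cross AA × AB → 1/2 A, 1/2 AB.
Rh cross +/- × -/- → 1/2 Rh+, 1/2 Rh-; so P(type A, Rh-negative) = 1/2 × 1/2 = 1/4 per child.
All 4 independent: (1/4)^4 = 1/256.

1/256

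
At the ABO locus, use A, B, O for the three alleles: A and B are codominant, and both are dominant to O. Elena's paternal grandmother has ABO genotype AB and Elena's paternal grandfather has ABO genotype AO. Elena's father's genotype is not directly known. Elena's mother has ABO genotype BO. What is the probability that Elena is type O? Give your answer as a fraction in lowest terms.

1/8

Elena's father's ABO genotype from AB × AO: 1/4 AA, 1/4 AB, 1/4 AO, 1/4 BO.
Crossing each possibility with the mother BO and summing P(type O): 1/4·0 + 1/4·0 + 1/4·1/4 + 1/4·1/4 = 1/8.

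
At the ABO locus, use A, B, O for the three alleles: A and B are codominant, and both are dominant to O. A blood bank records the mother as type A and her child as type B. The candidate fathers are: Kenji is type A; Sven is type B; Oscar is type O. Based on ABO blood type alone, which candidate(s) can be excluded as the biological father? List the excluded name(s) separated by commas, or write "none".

Kenji, Oscar

A candidate is excluded only if no genotype consistent with his phenotype could produce a type B child with a type A mother.
Kenji (type A): no genotype consistent with that phenotype can produce a type-B child with a type-A mother.
Oscar (type O): no genotype consistent with that phenotype can produce a type-B child with a type-A mother.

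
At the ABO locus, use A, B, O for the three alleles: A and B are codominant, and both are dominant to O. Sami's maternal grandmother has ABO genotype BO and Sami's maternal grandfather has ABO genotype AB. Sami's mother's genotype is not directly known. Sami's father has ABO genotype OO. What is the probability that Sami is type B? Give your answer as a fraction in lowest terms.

1/2

Sami's mother's ABO genotype from BO × AB: 1/4 AB, 1/4 AO, 1/4 BB, 1/4 BO.
Crossing each possibility with the father OO and summing P(type B): 1/4·1/2 + 1/4·0 + 1/4·1 + 1/4·1/2 = 1/2.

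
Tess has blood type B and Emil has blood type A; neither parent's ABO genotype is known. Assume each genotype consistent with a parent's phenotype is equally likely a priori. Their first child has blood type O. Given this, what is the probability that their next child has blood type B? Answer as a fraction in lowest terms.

Possible genotypes: Tess ∈ {I^B I^B, I^B i}; Emil ∈ {I^A I^A, I^A i}.
Weight each parental genotype pair by prior × P(type-O child):
  I^B i × I^A i: posterior weight 1; P(next child type B) = 1/4.
Weighted sum = 1/4.

1/4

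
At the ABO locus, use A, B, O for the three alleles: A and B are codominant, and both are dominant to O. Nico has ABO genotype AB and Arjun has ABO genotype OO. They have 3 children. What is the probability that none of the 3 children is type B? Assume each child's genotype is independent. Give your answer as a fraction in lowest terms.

1/8

ABO cross AB × OO → 1/2 A, 1/2 B.
So P(type B) = 1/2 per child.
P(not type B) = 1/2 for one child; (1/2)^3 = 1/8.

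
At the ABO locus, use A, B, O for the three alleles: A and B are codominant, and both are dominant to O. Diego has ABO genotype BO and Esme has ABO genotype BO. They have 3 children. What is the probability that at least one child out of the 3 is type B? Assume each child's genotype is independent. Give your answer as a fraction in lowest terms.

63/64

ABO cross BO × BO → 1/4 O, 3/4 B.
So P(type B) = 3/4 per child.
P(none) = (1/4)^3 = 1/64; P(at least one) = 1 − 1/64 = 63/64.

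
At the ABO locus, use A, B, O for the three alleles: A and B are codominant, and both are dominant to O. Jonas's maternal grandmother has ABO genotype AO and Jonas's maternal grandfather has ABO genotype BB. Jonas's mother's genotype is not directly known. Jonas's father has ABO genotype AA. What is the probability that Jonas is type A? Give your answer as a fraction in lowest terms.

1/2

Jonas's mother's ABO genotype from AO × BB: 1/2 AB, 1/2 BO.
Crossing each possibility with the father AA and summing P(type A): 1/2·1/2 + 1/2·1/2 = 1/2.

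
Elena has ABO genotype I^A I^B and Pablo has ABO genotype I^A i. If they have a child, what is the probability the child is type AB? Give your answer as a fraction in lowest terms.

1/4

ABO cross I^A I^B × I^A i → offspring phenotypes: 1/2 A, 1/4 B, 1/4 AB.
So P(type AB) = 1/4.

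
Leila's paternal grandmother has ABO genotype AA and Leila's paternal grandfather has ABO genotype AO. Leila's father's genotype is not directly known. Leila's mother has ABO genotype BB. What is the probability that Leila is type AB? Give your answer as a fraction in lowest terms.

3/4

Leila's father's ABO genotype from AA × AO: 1/2 AA, 1/2 AO.
Crossing each possibility with the mother BB and summing P(type AB): 1/2·1 + 1/2·1/2 = 3/4.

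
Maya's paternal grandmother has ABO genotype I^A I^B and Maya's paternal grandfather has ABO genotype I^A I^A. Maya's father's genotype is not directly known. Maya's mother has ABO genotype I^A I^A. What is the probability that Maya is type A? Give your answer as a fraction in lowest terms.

Maya's father's ABO genotype from I^A I^B × I^A I^A: 1/2 I^A I^A, 1/2 I^A I^B.
Crossing each possibility with the mother I^A I^A and summing P(type A): 1/2·1 + 1/2·1/2 = 3/4.

3/4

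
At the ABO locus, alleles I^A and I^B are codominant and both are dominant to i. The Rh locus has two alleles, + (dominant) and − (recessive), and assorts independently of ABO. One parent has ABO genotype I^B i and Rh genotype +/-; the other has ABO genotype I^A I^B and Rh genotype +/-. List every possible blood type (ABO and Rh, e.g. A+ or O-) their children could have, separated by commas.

A+, A-, B+, B-, AB+, AB-

Gametes from I^B i × I^A I^B give offspring ABO genotypes I^A I^B, I^A i, I^B I^B, I^B i, i.e. phenotypes A, B, AB.
Rh cross +/- × +/- → phenotypes Rh+, Rh-.
Combining independently: A+, A-, B+, B-, AB+, AB-.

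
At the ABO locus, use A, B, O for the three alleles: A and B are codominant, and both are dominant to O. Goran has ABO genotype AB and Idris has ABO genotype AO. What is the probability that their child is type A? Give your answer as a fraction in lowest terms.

1/2

ABO cross AB × AO → offspring phenotypes: 1/2 A, 1/4 B, 1/4 AB.
So P(type A) = 1/2.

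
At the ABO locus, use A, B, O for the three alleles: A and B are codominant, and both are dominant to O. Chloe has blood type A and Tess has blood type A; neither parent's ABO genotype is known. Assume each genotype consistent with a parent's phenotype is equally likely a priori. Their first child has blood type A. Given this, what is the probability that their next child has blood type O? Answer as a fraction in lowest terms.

Possible genotypes: Chloe ∈ {AA, AO}; Tess ∈ {AA, AO}.
Weight each parental genotype pair by prior × P(type-A child):
  AA × AA: posterior weight 4/15; P(next child type O) = 0.
  AA × AO: posterior weight 4/15; P(next child type O) = 0.
  AO × AA: posterior weight 4/15; P(next child type O) = 0.
  AO × AO: posterior weight 1/5; P(next child type O) = 1/4.
Weighted sum = 1/20.

1/20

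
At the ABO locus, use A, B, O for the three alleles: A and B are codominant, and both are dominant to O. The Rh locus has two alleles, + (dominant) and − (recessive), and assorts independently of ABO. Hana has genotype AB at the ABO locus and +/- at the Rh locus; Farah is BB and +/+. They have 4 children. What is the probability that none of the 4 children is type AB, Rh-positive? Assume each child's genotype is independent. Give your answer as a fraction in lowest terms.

1/16

ABO cross AB × BB → 1/2 B, 1/2 AB.
Rh cross +/- × +/+ → 1 Rh+; so P(type AB, Rh-positive) = 1/2 × 1 = 1/2 per child.
P(not type AB, Rh-positive) = 1/2 for one child; (1/2)^4 = 1/16.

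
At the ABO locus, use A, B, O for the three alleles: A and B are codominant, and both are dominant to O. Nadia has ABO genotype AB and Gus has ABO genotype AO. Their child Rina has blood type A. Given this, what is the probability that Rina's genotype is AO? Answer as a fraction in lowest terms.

1/2

Cross AB × AO → 1/4 AA, 1/4 AB, 1/4 AO, 1/4 BO.
Type-A genotypes among offspring: AA (1/4), AO (1/4); total 1/2.
P(AO | type A) = (1/4) / (1/2) = 1/2.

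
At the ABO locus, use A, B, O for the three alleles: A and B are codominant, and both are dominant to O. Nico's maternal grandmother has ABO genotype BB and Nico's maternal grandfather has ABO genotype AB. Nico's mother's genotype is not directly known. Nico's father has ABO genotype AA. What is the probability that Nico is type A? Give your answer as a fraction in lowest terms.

Nico's mother's ABO genotype from BB × AB: 1/2 AB, 1/2 BB.
Crossing each possibility with the father AA and summing P(type A): 1/2·1/2 + 1/2·0 = 1/4.

1/4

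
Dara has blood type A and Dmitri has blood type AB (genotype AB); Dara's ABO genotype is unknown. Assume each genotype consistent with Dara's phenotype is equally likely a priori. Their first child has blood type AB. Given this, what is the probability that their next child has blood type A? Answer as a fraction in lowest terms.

1/2

Possible genotypes: Dara ∈ {AA, AO}; Dmitri ∈ {AB}.
Weight each parental genotype pair by prior × P(type-AB child):
  AA × AB: posterior weight 2/3; P(next child type A) = 1/2.
  AO × AB: posterior weight 1/3; P(next child type A) = 1/2.
Weighted sum = 1/2.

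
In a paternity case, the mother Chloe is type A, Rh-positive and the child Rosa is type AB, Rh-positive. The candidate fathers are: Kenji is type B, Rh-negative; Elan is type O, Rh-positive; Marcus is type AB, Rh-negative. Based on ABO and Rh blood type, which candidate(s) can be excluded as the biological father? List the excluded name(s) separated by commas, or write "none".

A candidate is excluded only if no genotype consistent with his phenotype could produce a type AB, Rh-positive child with a type A, Rh-positive mother.
Elan (type O, Rh+): no genotype consistent with that phenotype can produce a type-AB Rh+ child with a type-A mother.

Elan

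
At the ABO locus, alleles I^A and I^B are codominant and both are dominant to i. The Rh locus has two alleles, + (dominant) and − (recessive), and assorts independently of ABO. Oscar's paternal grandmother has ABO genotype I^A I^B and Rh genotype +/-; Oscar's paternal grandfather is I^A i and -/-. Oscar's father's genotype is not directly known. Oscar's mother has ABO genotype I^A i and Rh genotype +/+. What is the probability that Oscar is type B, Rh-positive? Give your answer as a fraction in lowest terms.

Oscar's father's ABO genotype from I^A I^B × I^A i: 1/4 I^A I^A, 1/4 I^A I^B, 1/4 I^A i, 1/4 I^B i.
Crossing each possibility with the mother I^A i and summing P(type B): 1/4·0 + 1/4·1/4 + 1/4·0 + 1/4·1/4 = 1/8.
Similarly for Rh via the father's Rh distribution: P(Rh+) = 1.
Independent loci: 1/8 × 1 = 1/8.

1/8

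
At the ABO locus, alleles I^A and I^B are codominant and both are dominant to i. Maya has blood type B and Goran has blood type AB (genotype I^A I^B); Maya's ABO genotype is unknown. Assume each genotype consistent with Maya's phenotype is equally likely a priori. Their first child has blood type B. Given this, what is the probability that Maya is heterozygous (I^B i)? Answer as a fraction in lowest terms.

Possible genotypes: Maya ∈ {I^B I^B, I^B i}; Goran ∈ {I^A I^B}.
Weight each parental genotype pair by prior × P(type-B child):
  I^B I^B × I^A I^B: posterior weight 1/2.
  I^B i × I^A I^B: posterior weight 1/2.
Sum the posterior weight over pairs where Maya is I^B i: 1/2.

1/2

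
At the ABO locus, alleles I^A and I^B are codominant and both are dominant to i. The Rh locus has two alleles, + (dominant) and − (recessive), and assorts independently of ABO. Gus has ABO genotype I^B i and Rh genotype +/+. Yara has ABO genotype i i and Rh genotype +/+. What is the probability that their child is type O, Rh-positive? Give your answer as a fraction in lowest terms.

ABO cross I^B i × i i → offspring phenotypes: 1/2 O, 1/2 B.
Rh cross +/+ × +/+ → 1 Rh+.
Independent loci: P(type O, Rh-positive) = 1/2 × 1 = 1/2.

1/2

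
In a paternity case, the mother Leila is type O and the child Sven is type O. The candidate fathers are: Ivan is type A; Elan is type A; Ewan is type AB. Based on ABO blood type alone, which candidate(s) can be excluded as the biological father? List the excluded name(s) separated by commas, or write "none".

A candidate is excluded only if no genotype consistent with his phenotype could produce a type O child with a type O mother.
Ewan (type AB): no genotype consistent with that phenotype can produce a type-O child with a type-O mother.

Ewan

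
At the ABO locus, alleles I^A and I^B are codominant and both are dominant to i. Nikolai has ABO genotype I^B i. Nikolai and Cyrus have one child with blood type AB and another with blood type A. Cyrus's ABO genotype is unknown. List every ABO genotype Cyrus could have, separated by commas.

For each candidate genotype of Cyrus, check whether crossing it with I^B i can produce every observed child phenotype.
  I^A I^A → possible child types {A, AB} ✓
  I^A I^B → possible child types {A, B, AB} ✓
  I^A i → possible child types {O, A, B, AB} ✓
  I^B I^B → possible child types {B} ✗
  I^B i → possible child types {O, B} ✗
  i i → possible child types {O, B} ✗

I^A I^A, I^A I^B, I^A i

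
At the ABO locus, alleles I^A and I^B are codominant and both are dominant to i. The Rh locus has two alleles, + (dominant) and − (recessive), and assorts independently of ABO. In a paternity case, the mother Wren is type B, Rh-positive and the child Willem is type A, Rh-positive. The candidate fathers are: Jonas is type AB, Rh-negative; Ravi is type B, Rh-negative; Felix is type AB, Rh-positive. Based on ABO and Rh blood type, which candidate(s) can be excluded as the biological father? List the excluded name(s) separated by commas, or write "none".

Ravi

A candidate is excluded only if no genotype consistent with his phenotype could produce a type A, Rh-positive child with a type B, Rh-positive mother.
Ravi (type B, Rh-): no genotype consistent with that phenotype can produce a type-A Rh+ child with a type-B mother.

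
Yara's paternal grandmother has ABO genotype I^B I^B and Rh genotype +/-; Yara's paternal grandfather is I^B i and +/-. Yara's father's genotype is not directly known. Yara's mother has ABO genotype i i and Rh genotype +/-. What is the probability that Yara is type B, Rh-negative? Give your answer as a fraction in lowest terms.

3/16

Yara's father's ABO genotype from I^B I^B × I^B i: 1/2 I^B I^B, 1/2 I^B i.
Crossing each possibility with the mother i i and summing P(type B): 1/2·1 + 1/2·1/2 = 3/4.
Similarly for Rh via the father's Rh distribution: P(Rh-) = 1/4.
Independent loci: 3/4 × 1/4 = 3/16.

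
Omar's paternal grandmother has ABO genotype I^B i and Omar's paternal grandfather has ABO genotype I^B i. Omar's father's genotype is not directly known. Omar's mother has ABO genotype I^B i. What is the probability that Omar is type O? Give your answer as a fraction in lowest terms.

1/4

Omar's father's ABO genotype from I^B i × I^B i: 1/4 I^B I^B, 1/2 I^B i, 1/4 i i.
Crossing each possibility with the mother I^B i and summing P(type O): 1/4·0 + 1/2·1/4 + 1/4·1/2 = 1/4.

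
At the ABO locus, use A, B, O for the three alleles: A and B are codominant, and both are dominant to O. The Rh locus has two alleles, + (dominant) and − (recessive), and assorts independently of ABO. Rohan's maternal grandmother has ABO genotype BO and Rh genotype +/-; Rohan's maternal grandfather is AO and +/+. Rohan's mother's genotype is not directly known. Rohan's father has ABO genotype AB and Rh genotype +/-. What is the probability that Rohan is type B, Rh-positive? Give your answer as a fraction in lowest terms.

Rohan's mother's ABO genotype from BO × AO: 1/4 AB, 1/4 AO, 1/4 BO, 1/4 OO.
Crossing each possibility with the father AB and summing P(type B): 1/4·1/4 + 1/4·1/4 + 1/4·1/2 + 1/4·1/2 = 3/8.
Similarly for Rh via the mother's Rh distribution: P(Rh+) = 7/8.
Independent loci: 3/8 × 7/8 = 21/64.

21/64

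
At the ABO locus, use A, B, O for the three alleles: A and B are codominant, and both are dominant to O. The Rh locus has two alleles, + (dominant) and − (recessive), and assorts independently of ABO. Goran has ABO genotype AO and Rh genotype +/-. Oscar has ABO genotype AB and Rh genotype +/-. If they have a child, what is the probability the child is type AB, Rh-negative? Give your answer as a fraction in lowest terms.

1/16

ABO cross AO × AB → offspring phenotypes: 1/2 A, 1/4 B, 1/4 AB.
Rh cross +/- × +/- → 3/4 Rh+, 1/4 Rh-.
Independent loci: P(type AB, Rh-negative) = 1/4 × 1/4 = 1/16.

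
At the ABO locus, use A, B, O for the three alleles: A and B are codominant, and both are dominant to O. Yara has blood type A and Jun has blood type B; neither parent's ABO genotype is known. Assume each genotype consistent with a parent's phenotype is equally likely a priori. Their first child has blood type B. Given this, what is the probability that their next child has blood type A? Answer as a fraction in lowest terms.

Possible genotypes: Yara ∈ {AA, AO}; Jun ∈ {BB, BO}.
Weight each parental genotype pair by prior × P(type-B child):
  AO × BB: posterior weight 2/3; P(next child type A) = 0.
  AO × BO: posterior weight 1/3; P(next child type A) = 1/4.
Weighted sum = 1/12.

1/12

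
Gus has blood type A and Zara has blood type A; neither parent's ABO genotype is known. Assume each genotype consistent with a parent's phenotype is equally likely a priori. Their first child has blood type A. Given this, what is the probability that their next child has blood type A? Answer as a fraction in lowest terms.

19/20

Possible genotypes: Gus ∈ {I^A I^A, I^A i}; Zara ∈ {I^A I^A, I^A i}.
Weight each parental genotype pair by prior × P(type-A child):
  I^A I^A × I^A I^A: posterior weight 4/15; P(next child type A) = 1.
  I^A I^A × I^A i: posterior weight 4/15; P(next child type A) = 1.
  I^A i × I^A I^A: posterior weight 4/15; P(next child type A) = 1.
  I^A i × I^A i: posterior weight 1/5; P(next child type A) = 3/4.
Weighted sum = 19/20.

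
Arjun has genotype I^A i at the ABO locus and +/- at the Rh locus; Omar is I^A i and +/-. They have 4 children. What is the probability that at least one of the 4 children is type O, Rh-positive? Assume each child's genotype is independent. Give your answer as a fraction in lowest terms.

36975/65536

ABO cross I^A i × I^A i → 1/4 O, 3/4 A.
Rh cross +/- × +/- → 3/4 Rh+, 1/4 Rh-; so P(type O, Rh-positive) = 1/4 × 3/4 = 3/16 per child.
P(none) = (13/16)^4 = 28561/65536; P(at least one) = 1 − 28561/65536 = 36975/65536.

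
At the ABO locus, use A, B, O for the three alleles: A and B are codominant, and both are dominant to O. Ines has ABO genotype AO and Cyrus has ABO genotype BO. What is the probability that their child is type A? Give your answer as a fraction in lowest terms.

ABO cross AO × BO → offspring phenotypes: 1/4 O, 1/4 A, 1/4 B, 1/4 AB.
So P(type A) = 1/4.

1/4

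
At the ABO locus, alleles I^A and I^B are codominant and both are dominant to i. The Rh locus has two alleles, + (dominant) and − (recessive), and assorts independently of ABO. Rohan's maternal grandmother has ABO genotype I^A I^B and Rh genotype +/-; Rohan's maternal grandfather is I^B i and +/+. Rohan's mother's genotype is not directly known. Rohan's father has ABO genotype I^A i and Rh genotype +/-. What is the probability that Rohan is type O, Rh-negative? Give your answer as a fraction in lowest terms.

Rohan's mother's ABO genotype from I^A I^B × I^B i: 1/4 I^A I^B, 1/4 I^A i, 1/4 I^B I^B, 1/4 I^B i.
Crossing each possibility with the father I^A i and summing P(type O): 1/4·0 + 1/4·1/4 + 1/4·0 + 1/4·1/4 = 1/8.
Similarly for Rh via the mother's Rh distribution: P(Rh-) = 1/8.
Independent loci: 1/8 × 1/8 = 1/64.

1/64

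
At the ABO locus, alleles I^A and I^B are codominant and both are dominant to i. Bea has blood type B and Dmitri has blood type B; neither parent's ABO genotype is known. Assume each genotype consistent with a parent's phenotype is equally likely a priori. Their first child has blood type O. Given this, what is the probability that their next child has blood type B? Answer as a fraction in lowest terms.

Possible genotypes: Bea ∈ {I^B I^B, I^B i}; Dmitri ∈ {I^B I^B, I^B i}.
Weight each parental genotype pair by prior × P(type-O child):
  I^B i × I^B i: posterior weight 1; P(next child type B) = 3/4.
Weighted sum = 3/4.

3/4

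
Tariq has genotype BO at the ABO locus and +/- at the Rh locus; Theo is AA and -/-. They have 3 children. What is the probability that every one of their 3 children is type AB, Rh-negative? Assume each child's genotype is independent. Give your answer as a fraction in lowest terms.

ABO cross BO × AA → 1/2 A, 1/2 AB.
Rh cross +/- × -/- → 1/2 Rh+, 1/2 Rh-; so P(type AB, Rh-negative) = 1/2 × 1/2 = 1/4 per child.
All 3 independent: (1/4)^3 = 1/64.

1/64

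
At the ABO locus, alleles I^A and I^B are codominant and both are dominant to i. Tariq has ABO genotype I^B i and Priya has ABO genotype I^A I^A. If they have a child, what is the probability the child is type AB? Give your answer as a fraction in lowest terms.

1/2

ABO cross I^B i × I^A I^A → offspring phenotypes: 1/2 A, 1/2 AB.
So P(type AB) = 1/2.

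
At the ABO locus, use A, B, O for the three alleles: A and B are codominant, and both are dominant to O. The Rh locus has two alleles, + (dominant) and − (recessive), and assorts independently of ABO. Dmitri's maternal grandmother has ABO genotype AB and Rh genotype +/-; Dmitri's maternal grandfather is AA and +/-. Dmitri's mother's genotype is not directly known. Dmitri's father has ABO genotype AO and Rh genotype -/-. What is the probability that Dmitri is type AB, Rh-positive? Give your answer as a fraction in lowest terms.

1/16

Dmitri's mother's ABO genotype from AB × AA: 1/2 AA, 1/2 AB.
Crossing each possibility with the father AO and summing P(type AB): 1/2·0 + 1/2·1/4 = 1/8.
Similarly for Rh via the mother's Rh distribution: P(Rh+) = 1/2.
Independent loci: 1/8 × 1/2 = 1/16.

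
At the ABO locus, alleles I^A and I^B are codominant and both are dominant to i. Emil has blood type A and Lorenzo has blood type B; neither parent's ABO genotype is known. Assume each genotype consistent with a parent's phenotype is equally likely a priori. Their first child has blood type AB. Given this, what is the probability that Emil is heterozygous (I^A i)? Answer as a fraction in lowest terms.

1/3

Possible genotypes: Emil ∈ {I^A I^A, I^A i}; Lorenzo ∈ {I^B I^B, I^B i}.
Weight each parental genotype pair by prior × P(type-AB child):
  I^A I^A × I^B I^B: posterior weight 4/9.
  I^A I^A × I^B i: posterior weight 2/9.
  I^A i × I^B I^B: posterior weight 2/9.
  I^A i × I^B i: posterior weight 1/9.
Sum the posterior weight over pairs where Emil is I^A i: 1/3.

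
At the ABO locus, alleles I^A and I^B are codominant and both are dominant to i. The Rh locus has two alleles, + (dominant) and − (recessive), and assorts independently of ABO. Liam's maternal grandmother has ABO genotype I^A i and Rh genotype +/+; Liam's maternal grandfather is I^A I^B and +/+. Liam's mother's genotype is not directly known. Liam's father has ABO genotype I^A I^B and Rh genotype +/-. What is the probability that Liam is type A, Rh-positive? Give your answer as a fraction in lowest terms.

3/8

Liam's mother's ABO genotype from I^A i × I^A I^B: 1/4 I^A I^A, 1/4 I^A I^B, 1/4 I^A i, 1/4 I^B i.
Crossing each possibility with the father I^A I^B and summing P(type A): 1/4·1/2 + 1/4·1/4 + 1/4·1/2 + 1/4·1/4 = 3/8.
Similarly for Rh via the mother's Rh distribution: P(Rh+) = 1.
Independent loci: 3/8 × 1 = 3/8.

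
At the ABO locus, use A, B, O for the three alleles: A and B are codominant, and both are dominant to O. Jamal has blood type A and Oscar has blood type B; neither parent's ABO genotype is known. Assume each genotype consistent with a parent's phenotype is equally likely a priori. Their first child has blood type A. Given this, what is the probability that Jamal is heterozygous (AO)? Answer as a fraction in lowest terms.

1/3

Possible genotypes: Jamal ∈ {AA, AO}; Oscar ∈ {BB, BO}.
Weight each parental genotype pair by prior × P(type-A child):
  AA × BO: posterior weight 2/3.
  AO × BO: posterior weight 1/3.
Sum the posterior weight over pairs where Jamal is AO: 1/3.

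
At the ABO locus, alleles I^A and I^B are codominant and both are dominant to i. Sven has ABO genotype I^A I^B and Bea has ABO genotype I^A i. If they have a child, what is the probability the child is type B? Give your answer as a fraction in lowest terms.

ABO cross I^A I^B × I^A i → offspring phenotypes: 1/2 A, 1/4 B, 1/4 AB.
So P(type B) = 1/4.

1/4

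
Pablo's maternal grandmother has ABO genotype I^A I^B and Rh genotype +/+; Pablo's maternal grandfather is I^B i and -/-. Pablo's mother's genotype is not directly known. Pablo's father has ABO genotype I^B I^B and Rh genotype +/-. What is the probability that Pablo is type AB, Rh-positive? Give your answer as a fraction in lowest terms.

Pablo's mother's ABO genotype from I^A I^B × I^B i: 1/4 I^A I^B, 1/4 I^A i, 1/4 I^B I^B, 1/4 I^B i.
Crossing each possibility with the father I^B I^B and summing P(type AB): 1/4·1/2 + 1/4·1/2 + 1/4·0 + 1/4·0 = 1/4.
Similarly for Rh via the mother's Rh distribution: P(Rh+) = 3/4.
Independent loci: 1/4 × 3/4 = 3/16.

3/16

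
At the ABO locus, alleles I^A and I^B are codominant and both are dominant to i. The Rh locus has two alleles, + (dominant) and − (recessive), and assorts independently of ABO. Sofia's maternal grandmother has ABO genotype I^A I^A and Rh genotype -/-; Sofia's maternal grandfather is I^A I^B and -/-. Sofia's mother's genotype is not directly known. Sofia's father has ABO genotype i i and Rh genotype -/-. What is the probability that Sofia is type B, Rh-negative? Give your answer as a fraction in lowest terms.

1/4

Sofia's mother's ABO genotype from I^A I^A × I^A I^B: 1/2 I^A I^A, 1/2 I^A I^B.
Crossing each possibility with the father i i and summing P(type B): 1/2·0 + 1/2·1/2 = 1/4.
Similarly for Rh via the mother's Rh distribution: P(Rh-) = 1.
Independent loci: 1/4 × 1 = 1/4.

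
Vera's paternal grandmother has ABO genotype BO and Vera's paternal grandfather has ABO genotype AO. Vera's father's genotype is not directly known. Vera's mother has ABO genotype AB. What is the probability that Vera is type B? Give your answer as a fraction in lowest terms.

3/8

Vera's father's ABO genotype from BO × AO: 1/4 AB, 1/4 AO, 1/4 BO, 1/4 OO.
Crossing each possibility with the mother AB and summing P(type B): 1/4·1/4 + 1/4·1/4 + 1/4·1/2 + 1/4·1/2 = 3/8.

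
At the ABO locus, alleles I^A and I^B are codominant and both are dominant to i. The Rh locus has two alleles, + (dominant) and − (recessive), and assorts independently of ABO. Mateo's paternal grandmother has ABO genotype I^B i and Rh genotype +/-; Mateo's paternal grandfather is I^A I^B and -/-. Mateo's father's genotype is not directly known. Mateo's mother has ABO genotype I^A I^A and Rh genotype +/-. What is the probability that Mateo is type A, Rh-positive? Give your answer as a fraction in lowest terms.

5/16

Mateo's father's ABO genotype from I^B i × I^A I^B: 1/4 I^A I^B, 1/4 I^A i, 1/4 I^B I^B, 1/4 I^B i.
Crossing each possibility with the mother I^A I^A and summing P(type A): 1/4·1/2 + 1/4·1 + 1/4·0 + 1/4·1/2 = 1/2.
Similarly for Rh via the father's Rh distribution: P(Rh+) = 5/8.
Independent loci: 1/2 × 5/8 = 5/16.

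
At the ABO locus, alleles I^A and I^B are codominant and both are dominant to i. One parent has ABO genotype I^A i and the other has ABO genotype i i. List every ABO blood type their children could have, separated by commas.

O, A

Gametes from I^A i × i i give offspring ABO genotypes I^A i, i i, i.e. phenotypes O, A.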